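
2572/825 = 3+97/825 = 3.12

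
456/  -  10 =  - 46+2/5  =  -45.60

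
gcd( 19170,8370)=270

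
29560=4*7390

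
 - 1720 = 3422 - 5142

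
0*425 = 0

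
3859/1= 3859 = 3859.00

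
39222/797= 39222/797  =  49.21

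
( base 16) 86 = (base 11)112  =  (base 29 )4I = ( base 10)134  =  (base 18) 78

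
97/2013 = 97/2013 = 0.05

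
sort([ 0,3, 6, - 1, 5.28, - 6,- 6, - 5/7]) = [ - 6, - 6, - 1, - 5/7, 0, 3,5.28 , 6]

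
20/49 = 20/49 = 0.41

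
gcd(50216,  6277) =6277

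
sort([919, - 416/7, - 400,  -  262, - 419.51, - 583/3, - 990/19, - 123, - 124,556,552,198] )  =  [ - 419.51, - 400, - 262,- 583/3, - 124, - 123, - 416/7,-990/19,198, 552,556,919]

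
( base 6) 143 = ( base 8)77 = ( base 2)111111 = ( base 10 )63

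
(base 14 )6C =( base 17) 5b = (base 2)1100000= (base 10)96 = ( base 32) 30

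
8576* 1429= 12255104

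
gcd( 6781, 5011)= 1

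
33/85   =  33/85 = 0.39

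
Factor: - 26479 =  - 26479^1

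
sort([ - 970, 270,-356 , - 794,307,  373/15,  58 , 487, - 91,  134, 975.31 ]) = [  -  970,- 794, - 356, - 91, 373/15, 58, 134,  270,307, 487 , 975.31]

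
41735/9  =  41735/9 = 4637.22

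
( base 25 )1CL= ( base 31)UG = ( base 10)946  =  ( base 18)2GA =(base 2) 1110110010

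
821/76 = 821/76  =  10.80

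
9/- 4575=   -  1 + 1522/1525 = - 0.00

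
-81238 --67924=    - 13314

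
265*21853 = 5791045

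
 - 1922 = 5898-7820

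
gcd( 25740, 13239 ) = 9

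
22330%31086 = 22330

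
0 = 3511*0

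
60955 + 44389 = 105344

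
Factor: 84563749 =84563749^1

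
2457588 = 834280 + 1623308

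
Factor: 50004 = 2^2 * 3^3*463^1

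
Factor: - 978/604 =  - 489/302  =  - 2^( - 1)*3^1*151^ ( - 1)* 163^1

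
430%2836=430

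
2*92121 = 184242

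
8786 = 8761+25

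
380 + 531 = 911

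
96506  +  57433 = 153939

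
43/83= 43/83 = 0.52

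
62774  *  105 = 6591270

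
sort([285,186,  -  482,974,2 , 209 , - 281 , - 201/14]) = [- 482, - 281 , - 201/14, 2, 186,209 , 285, 974]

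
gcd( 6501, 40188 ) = 591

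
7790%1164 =806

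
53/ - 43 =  - 2 + 33/43 = - 1.23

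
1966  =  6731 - 4765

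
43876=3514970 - 3471094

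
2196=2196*1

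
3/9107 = 3/9107 = 0.00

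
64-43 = 21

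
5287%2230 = 827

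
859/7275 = 859/7275 = 0.12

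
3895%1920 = 55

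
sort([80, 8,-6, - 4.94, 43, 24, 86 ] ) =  [-6, - 4.94, 8, 24 , 43,80,  86] 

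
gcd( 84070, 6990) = 10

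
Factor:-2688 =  - 2^7*3^1*7^1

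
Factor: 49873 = 53^1 * 941^1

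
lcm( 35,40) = 280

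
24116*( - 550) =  - 13263800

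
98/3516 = 49/1758 = 0.03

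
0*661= 0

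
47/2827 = 47/2827 = 0.02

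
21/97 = 21/97 = 0.22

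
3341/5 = 3341/5  =  668.20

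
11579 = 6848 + 4731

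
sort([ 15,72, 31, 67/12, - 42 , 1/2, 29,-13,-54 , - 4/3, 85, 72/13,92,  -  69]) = [ - 69,- 54,  -  42, - 13,  -  4/3, 1/2,72/13,67/12,15,29, 31, 72,  85, 92 ] 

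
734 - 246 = 488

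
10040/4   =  2510 = 2510.00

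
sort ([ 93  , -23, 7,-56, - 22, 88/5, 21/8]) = [-56,-23, - 22,21/8,7, 88/5 , 93]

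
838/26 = 419/13 = 32.23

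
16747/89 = 16747/89 = 188.17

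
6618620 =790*8378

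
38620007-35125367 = 3494640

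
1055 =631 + 424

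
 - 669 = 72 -741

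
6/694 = 3/347 = 0.01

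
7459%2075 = 1234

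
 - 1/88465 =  - 1 + 88464/88465 = - 0.00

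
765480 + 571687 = 1337167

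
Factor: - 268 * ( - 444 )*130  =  2^5 * 3^1*5^1* 13^1*37^1 *67^1 =15468960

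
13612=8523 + 5089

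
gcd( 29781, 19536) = 3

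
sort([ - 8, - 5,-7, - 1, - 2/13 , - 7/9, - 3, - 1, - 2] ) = [ - 8,-7 , - 5, - 3, - 2, - 1, - 1, - 7/9, - 2/13] 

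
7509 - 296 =7213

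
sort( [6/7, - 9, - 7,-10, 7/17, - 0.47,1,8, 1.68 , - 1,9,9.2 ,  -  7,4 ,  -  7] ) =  [ - 10, - 9 , -7 ,  -  7,  -  7, - 1, -0.47,7/17,6/7, 1,1.68,4 , 8 , 9 , 9.2 ] 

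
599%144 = 23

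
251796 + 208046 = 459842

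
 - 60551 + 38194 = - 22357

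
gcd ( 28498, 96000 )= 2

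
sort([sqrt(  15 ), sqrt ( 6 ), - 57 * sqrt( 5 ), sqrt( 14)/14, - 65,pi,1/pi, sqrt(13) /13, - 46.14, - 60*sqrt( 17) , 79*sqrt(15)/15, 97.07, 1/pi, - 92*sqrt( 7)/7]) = [-60*sqrt ( 17), - 57*sqrt (5), - 65, - 46.14, - 92*sqrt(7)/7, sqrt( 14)/14,sqrt (13)/13,1/pi, 1/pi, sqrt( 6 ), pi,sqrt( 15), 79 * sqrt( 15 )/15, 97.07 ] 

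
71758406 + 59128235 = 130886641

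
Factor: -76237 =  - 7^1*10891^1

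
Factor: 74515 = 5^1*7^1*2129^1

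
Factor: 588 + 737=1325 = 5^2*53^1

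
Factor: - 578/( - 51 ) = 34/3 = 2^1 * 3^( -1)*17^1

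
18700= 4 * 4675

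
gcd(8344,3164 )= 28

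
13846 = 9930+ 3916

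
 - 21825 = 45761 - 67586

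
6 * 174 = 1044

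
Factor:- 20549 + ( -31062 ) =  - 51611 = - 7^1*73^1*101^1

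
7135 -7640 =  - 505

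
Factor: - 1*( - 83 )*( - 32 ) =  - 2656 =- 2^5*83^1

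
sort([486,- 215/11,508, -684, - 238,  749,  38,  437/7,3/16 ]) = [-684, - 238, - 215/11, 3/16,  38,437/7, 486,  508,749 ] 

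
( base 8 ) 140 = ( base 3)10120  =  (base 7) 165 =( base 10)96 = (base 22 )48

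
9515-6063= 3452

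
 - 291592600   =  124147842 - 415740442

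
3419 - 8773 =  - 5354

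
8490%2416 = 1242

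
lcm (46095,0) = 0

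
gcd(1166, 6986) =2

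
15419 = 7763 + 7656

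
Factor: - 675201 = - 3^1*225067^1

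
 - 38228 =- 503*76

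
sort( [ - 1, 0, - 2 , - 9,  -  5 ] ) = [-9, - 5, - 2, - 1 , 0] 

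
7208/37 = 194 + 30/37=194.81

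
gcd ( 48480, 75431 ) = 1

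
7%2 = 1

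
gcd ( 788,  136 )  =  4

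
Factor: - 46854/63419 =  - 2^1*3^2* 19^1*137^1*63419^( - 1)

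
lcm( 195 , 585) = 585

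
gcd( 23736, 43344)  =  1032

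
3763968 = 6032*624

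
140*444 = 62160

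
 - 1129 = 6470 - 7599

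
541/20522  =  541/20522 =0.03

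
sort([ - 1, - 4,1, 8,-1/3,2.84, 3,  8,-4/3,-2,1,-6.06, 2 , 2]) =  [ - 6.06,-4, - 2,-4/3,- 1 ,-1/3,1, 1, 2, 2, 2.84, 3, 8, 8 ] 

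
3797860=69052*55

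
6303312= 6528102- 224790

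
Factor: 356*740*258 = 67967520 = 2^5*3^1*5^1 * 37^1*43^1*89^1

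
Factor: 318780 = 2^2*3^2* 5^1*7^1*11^1*23^1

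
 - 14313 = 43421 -57734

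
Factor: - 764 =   -  2^2*191^1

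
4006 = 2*2003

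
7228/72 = 100 + 7/18 = 100.39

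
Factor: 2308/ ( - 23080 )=  -  1/10 = -2^( - 1)*5^( - 1 )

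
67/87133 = 67/87133 = 0.00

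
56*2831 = 158536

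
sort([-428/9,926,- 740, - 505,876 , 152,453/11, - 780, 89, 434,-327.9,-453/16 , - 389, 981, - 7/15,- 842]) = [ -842, - 780, - 740, - 505,-389,- 327.9, - 428/9,  -  453/16,-7/15,  453/11,89,152, 434 , 876,926, 981 ]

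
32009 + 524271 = 556280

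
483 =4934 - 4451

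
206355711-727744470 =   -  521388759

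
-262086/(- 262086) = 1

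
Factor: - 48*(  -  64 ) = 2^10 *3^1 = 3072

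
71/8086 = 71/8086 =0.01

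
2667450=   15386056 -12718606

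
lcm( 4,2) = 4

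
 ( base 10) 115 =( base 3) 11021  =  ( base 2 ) 1110011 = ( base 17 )6d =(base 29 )3S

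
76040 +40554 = 116594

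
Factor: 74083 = 23^1*3221^1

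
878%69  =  50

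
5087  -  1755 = 3332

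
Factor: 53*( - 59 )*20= - 2^2*5^1*53^1*59^1 = - 62540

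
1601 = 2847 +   -  1246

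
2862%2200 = 662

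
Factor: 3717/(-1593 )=-7/3= - 3^( -1) * 7^1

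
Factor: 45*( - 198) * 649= - 2^1*3^4*5^1*11^2*59^1 = - 5782590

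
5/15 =1/3= 0.33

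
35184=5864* 6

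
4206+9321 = 13527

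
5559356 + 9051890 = 14611246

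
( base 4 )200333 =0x83f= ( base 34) 1s3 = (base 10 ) 2111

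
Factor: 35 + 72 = 107^1 = 107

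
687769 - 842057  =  -154288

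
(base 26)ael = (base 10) 7145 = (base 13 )3338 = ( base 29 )8eb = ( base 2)1101111101001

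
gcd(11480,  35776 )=8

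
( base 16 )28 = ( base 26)1E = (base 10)40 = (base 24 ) 1G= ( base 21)1J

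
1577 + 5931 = 7508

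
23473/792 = 23473/792 = 29.64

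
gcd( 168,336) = 168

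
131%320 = 131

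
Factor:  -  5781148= - 2^2 *1445287^1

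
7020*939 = 6591780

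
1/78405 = 1/78405 = 0.00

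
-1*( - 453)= 453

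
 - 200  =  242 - 442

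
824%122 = 92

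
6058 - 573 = 5485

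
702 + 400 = 1102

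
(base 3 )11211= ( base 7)244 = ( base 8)202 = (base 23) 5F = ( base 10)130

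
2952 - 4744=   -1792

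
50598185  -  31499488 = 19098697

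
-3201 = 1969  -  5170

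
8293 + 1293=9586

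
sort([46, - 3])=[ - 3,46 ] 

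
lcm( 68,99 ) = 6732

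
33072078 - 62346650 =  -29274572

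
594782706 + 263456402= 858239108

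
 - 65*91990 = -5979350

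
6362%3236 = 3126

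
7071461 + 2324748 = 9396209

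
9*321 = 2889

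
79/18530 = 79/18530=   0.00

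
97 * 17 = 1649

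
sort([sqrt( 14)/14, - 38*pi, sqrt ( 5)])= [  -  38*pi,sqrt ( 14)/14, sqrt( 5 )] 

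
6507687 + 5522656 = 12030343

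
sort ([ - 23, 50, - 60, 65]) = [-60,-23,50,65 ] 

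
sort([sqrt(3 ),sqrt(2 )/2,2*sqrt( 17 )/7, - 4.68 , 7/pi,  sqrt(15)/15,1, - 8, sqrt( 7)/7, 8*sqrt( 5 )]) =[ - 8, - 4.68,sqrt(15 )/15,sqrt(7)/7, sqrt( 2 )/2, 1,2*sqrt( 17) /7,sqrt (3 ), 7/pi,8*sqrt (5 )] 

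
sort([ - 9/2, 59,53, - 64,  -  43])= [ - 64 , - 43,-9/2,53,59 ]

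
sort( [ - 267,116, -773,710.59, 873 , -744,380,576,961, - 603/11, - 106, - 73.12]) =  [ - 773, - 744,-267,- 106,  -  73.12,  -  603/11,116, 380, 576 , 710.59,873,961]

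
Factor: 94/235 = 2/5 = 2^1*5^(- 1 )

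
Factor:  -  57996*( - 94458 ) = 2^3*3^5*7^1*13^1*173^1*179^1 = 5478186168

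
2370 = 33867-31497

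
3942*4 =15768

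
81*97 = 7857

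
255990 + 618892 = 874882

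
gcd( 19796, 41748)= 196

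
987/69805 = 987/69805 = 0.01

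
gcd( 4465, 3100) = 5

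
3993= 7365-3372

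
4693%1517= 142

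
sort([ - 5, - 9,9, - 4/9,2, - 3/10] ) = [ - 9,-5 , - 4/9, - 3/10,  2,9 ] 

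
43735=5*8747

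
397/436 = 397/436 = 0.91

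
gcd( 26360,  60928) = 8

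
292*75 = 21900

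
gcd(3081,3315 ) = 39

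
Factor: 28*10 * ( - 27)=- 7560  =  - 2^3*3^3* 5^1 *7^1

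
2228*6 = 13368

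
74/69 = 1 + 5/69 = 1.07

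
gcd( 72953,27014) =1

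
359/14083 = 359/14083=0.03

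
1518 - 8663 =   -  7145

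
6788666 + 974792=7763458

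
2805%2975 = 2805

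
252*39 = 9828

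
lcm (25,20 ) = 100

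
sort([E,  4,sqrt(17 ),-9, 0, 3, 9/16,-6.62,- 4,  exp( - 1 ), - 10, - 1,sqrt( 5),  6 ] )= [ - 10 ,-9, -6.62, - 4 , - 1, 0, exp( - 1), 9/16  ,  sqrt(5),E, 3,4,  sqrt(17), 6]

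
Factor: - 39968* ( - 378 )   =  15107904 = 2^6 * 3^3*7^1*1249^1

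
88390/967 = 88390/967 = 91.41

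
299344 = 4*74836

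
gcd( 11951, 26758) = 17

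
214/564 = 107/282= 0.38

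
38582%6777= 4697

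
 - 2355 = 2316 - 4671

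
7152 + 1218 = 8370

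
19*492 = 9348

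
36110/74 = 487 + 36/37 = 487.97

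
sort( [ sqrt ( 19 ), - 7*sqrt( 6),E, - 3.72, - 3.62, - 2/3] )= [-7*sqrt( 6),-3.72, - 3.62,- 2/3,E , sqrt( 19 )]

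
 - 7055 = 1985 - 9040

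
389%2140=389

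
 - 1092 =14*(  -  78) 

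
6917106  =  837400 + 6079706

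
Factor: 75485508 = 2^2*3^1* 7^1*17^1*52861^1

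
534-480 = 54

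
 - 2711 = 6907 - 9618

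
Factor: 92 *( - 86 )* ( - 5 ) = 2^3*5^1*23^1*43^1 = 39560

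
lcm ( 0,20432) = 0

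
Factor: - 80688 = -2^4 * 3^1 * 41^2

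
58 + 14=72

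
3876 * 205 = 794580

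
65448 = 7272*9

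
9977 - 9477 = 500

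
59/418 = 59/418   =  0.14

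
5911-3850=2061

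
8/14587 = 8/14587 = 0.00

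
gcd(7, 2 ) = 1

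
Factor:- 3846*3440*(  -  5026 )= 2^6*3^1*5^1*7^1*43^1 * 359^1*641^1= 66495186240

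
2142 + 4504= 6646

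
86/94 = 43/47  =  0.91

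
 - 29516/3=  -9839  +  1/3= -  9838.67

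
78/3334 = 39/1667 = 0.02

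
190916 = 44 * 4339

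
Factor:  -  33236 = - 2^2 * 7^1*1187^1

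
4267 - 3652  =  615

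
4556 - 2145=2411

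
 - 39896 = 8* ( - 4987 )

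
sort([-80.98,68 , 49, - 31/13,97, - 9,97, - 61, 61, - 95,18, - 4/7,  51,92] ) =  [ - 95,- 80.98,-61, - 9, - 31/13,-4/7, 18,  49 , 51 , 61,68, 92, 97,97 ] 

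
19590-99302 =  - 79712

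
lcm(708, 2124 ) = 2124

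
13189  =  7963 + 5226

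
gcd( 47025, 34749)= 99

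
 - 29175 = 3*( - 9725 )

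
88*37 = 3256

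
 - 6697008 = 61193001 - 67890009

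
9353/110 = 9353/110 = 85.03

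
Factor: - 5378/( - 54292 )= 2^( - 1 )*7^( - 2 )*277^(- 1)*2689^1 = 2689/27146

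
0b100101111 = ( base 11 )256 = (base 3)102020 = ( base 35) 8N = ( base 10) 303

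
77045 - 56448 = 20597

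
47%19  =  9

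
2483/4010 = 2483/4010 = 0.62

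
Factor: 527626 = 2^1*11^1*29^1*827^1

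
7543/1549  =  4 + 1347/1549  =  4.87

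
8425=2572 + 5853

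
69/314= 69/314 = 0.22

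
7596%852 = 780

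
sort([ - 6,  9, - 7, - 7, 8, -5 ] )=[ - 7, - 7, - 6, - 5, 8, 9 ]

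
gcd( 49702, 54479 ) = 1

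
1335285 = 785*1701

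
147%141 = 6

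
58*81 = 4698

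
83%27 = 2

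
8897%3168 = 2561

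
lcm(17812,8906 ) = 17812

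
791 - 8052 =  - 7261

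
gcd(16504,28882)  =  4126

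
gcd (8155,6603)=1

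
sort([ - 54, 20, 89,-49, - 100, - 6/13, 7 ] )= [  -  100, - 54, - 49, - 6/13, 7, 20,89 ]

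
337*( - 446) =  -  150302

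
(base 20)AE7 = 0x10BF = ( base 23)829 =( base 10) 4287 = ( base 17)EE3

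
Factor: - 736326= - 2^1*3^2*19^1*2153^1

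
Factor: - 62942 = -2^1*11^1*2861^1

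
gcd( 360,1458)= 18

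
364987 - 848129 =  - 483142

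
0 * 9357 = 0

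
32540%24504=8036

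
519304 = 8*64913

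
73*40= 2920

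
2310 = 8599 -6289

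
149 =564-415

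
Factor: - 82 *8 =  - 656  =  - 2^4 * 41^1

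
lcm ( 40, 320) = 320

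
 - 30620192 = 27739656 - 58359848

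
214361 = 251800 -37439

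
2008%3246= 2008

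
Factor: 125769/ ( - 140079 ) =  - 7^1*113^1*881^( - 1 ) = -  791/881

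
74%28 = 18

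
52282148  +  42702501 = 94984649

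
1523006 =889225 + 633781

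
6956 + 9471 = 16427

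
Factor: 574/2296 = 1/4 = 2^( - 2)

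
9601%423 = 295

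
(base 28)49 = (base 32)3P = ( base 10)121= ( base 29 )45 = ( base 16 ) 79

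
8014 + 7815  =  15829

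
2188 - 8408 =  - 6220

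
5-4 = 1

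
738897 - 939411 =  - 200514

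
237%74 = 15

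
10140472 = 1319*7688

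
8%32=8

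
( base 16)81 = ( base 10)129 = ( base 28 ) 4H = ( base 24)59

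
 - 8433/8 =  - 8433/8 = - 1054.12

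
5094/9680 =2547/4840 = 0.53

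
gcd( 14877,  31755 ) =87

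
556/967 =556/967 =0.57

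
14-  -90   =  104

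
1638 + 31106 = 32744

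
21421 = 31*691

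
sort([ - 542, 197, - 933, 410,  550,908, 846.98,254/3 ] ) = [ - 933, - 542,254/3,197,410,  550,846.98,  908]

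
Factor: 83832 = 2^3*3^1*7^1*499^1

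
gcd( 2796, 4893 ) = 699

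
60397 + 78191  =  138588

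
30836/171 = 30836/171 = 180.33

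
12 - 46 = -34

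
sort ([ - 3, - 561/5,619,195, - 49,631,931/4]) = [ - 561/5, - 49, - 3,195, 931/4, 619,631] 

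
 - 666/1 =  - 666  =  - 666.00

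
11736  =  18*652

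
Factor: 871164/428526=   2^1*19^( - 1 )*179^( - 1)*3457^1 = 6914/3401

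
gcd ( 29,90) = 1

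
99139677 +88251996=187391673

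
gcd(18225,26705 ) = 5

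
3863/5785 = 3863/5785 =0.67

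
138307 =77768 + 60539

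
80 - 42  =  38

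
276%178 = 98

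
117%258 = 117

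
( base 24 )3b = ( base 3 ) 10002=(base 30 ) 2N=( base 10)83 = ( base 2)1010011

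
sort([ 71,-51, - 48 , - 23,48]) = [ - 51, - 48, - 23, 48, 71 ]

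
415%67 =13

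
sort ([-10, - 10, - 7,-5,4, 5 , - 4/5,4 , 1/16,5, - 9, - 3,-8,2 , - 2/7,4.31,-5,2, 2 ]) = [ - 10,-10, - 9,  -  8, - 7 , - 5 ,-5,-3,-4/5, - 2/7 , 1/16 , 2, 2,2 , 4 , 4,4.31,5,  5 ] 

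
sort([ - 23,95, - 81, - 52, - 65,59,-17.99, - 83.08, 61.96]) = [ - 83.08, - 81, -65,-52,  -  23, -17.99,  59, 61.96,95 ]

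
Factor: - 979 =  - 11^1*89^1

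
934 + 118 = 1052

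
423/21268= 423/21268 = 0.02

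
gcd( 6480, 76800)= 240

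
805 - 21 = 784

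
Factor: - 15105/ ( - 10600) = 2^(-3 )*3^1 * 5^(-1 )*19^1 = 57/40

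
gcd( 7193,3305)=1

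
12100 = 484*25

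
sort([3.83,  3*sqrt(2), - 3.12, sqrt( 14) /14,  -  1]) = [ - 3.12,-1, sqrt( 14)/14 , 3.83, 3  *sqrt(2 )]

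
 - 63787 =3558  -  67345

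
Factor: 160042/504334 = 80021/252167 = 461^(-1)*547^(-1) * 80021^1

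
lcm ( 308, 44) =308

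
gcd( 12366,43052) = 458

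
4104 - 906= 3198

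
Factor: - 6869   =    -  6869^1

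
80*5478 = 438240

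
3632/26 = 1816/13 = 139.69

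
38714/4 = 19357/2=9678.50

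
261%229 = 32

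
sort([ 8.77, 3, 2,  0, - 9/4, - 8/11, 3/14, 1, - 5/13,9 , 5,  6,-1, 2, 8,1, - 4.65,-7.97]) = [ - 7.97, - 4.65 , - 9/4, - 1, - 8/11, - 5/13, 0, 3/14,1, 1 , 2,  2,  3, 5  ,  6,8, 8.77,  9 ]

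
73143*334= 24429762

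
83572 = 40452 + 43120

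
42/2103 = 14/701 = 0.02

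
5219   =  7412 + -2193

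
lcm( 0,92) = 0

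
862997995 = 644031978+218966017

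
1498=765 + 733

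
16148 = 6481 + 9667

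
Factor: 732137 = 7^1*41^1*2551^1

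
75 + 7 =82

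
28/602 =2/43 = 0.05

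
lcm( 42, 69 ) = 966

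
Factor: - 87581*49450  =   - 4330880450 = - 2^1*5^2*13^1*23^1*43^1*6737^1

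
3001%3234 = 3001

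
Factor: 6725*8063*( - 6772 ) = -2^2* 5^2*11^1*269^1*733^1*1693^1 = -367202727100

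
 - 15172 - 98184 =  - 113356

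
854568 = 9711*88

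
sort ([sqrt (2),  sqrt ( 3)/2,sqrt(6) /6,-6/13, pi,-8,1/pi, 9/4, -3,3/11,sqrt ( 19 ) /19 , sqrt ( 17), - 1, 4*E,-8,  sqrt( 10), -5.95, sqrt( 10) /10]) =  [-8,-8, - 5.95 ,-3, - 1, - 6/13,sqrt( 19) /19, 3/11, sqrt( 10) /10,  1/pi,sqrt( 6)/6,sqrt( 3)/2, sqrt( 2 )  ,  9/4, pi,sqrt(10 ), sqrt( 17 ),  4*E]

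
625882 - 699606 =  - 73724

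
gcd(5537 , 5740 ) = 7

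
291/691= 291/691 = 0.42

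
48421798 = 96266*503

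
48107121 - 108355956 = - 60248835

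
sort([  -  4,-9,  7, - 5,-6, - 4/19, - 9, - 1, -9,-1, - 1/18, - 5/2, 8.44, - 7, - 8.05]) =[-9,-9,-9, - 8.05,-7, - 6, -5,-4, - 5/2, - 1, - 1,-4/19, - 1/18,  7,8.44 ]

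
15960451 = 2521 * 6331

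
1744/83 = 21+1/83= 21.01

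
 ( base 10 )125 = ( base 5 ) 1000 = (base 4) 1331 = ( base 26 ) 4L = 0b1111101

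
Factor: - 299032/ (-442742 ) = 149516/221371 = 2^2*31^( - 1)  *  37^( -1 )*193^( - 1)*37379^1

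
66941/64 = 1045 + 61/64 =1045.95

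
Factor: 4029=3^1 *17^1*79^1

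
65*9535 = 619775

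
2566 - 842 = 1724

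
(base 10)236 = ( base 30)7Q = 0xEC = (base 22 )AG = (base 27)8K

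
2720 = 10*272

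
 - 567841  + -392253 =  - 960094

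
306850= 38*8075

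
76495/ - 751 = -76495/751 = - 101.86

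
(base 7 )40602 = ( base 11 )7490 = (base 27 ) DFI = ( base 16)26ac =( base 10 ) 9900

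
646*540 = 348840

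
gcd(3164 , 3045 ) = 7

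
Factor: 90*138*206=2^3*3^3 * 5^1*23^1*103^1 = 2558520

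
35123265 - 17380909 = 17742356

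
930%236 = 222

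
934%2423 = 934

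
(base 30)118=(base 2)1110101010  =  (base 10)938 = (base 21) 22E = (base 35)qs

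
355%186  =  169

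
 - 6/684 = - 1+ 113/114 = -0.01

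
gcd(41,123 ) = 41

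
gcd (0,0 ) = 0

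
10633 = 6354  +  4279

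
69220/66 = 34610/33   =  1048.79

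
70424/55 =70424/55 = 1280.44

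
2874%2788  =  86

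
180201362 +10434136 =190635498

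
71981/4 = 71981/4=17995.25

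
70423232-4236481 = 66186751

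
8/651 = 8/651 = 0.01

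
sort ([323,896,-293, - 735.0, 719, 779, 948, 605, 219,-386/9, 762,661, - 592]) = [ - 735.0, - 592, - 293,-386/9, 219,323, 605, 661, 719, 762,  779, 896,948 ] 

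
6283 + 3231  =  9514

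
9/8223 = 3/2741=0.00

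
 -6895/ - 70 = 98+1/2 = 98.50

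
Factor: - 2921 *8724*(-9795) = 249604065180  =  2^2*3^2*5^1*23^1*127^1*653^1*727^1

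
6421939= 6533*983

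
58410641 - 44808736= 13601905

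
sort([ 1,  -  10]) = [-10, 1]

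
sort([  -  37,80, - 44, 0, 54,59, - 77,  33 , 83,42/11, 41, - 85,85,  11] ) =[-85, - 77, - 44,-37,  0,42/11, 11 , 33,41,54 , 59 , 80,83,85]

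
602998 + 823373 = 1426371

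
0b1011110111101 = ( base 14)2301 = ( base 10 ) 6077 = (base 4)1132331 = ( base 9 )8302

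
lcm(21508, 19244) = 365636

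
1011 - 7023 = -6012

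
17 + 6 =23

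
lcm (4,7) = 28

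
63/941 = 63/941 = 0.07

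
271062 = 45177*6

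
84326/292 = 288 + 115/146 = 288.79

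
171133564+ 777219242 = 948352806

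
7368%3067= 1234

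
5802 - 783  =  5019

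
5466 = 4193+1273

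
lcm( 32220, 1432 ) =64440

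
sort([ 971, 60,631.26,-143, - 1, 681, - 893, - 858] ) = [-893, - 858, -143, - 1,60, 631.26, 681 , 971 ]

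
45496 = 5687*8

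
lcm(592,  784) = 29008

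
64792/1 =64792 = 64792.00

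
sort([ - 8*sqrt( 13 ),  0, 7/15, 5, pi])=[ - 8*sqrt( 13), 0, 7/15, pi , 5]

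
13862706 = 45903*302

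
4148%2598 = 1550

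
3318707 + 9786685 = 13105392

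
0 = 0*620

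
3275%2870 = 405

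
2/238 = 1/119 = 0.01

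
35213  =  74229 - 39016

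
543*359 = 194937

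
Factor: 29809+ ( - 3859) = 2^1* 3^1*5^2*173^1 = 25950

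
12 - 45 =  - 33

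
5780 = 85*68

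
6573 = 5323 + 1250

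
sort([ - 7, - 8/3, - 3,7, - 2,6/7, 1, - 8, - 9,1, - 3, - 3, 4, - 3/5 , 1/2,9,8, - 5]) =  [ - 9, - 8,  -  7 , - 5, - 3, - 3, - 3,-8/3,-2, - 3/5, 1/2,6/7,1, 1,4, 7,8,9] 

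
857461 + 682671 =1540132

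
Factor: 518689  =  518689^1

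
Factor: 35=5^1*7^1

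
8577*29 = 248733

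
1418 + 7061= 8479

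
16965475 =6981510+9983965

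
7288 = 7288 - 0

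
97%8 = 1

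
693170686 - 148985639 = 544185047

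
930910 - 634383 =296527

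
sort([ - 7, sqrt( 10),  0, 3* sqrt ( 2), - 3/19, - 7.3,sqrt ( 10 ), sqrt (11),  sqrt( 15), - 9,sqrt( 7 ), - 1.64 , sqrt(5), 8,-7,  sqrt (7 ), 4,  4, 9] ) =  [ - 9, - 7.3, - 7, - 7, - 1.64,- 3/19, 0 , sqrt( 5 ), sqrt( 7 ), sqrt(7),  sqrt( 10 ), sqrt(10),sqrt( 11), sqrt( 15 ),4, 4,  3*sqrt(2),8, 9 ]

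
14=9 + 5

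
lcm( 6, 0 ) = 0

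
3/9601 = 3/9601 = 0.00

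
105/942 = 35/314 = 0.11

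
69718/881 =79+119/881 = 79.14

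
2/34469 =2/34469 = 0.00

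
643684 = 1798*358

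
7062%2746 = 1570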